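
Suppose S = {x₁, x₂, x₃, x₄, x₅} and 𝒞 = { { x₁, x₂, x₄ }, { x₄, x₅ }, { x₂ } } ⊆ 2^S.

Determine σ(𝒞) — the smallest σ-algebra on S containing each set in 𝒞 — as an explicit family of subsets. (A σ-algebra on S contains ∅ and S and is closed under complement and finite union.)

Begin from { ∅, { x₂ }, { x₄, x₅ }, { x₁, x₂, x₄ }, S } (that is, 𝒞 plus ∅ and S).
Iteration 1. New:
  { x₃, x₅ }  = ᶜ of { x₁, x₂, x₄ }
  { x₁, x₂, x₃ }  = ᶜ of { x₄, x₅ }
  { x₂, x₄, x₅ }  = { x₄, x₅ } ∪ { x₂ }
  { x₁, x₂, x₄, x₅ }  = { x₄, x₅ } ∪ { x₁, x₂, x₄ }
  { x₁, x₃, x₄, x₅ }  = ᶜ of { x₂ }
  (now 10)
Iteration 2: 7 new —
  { x₃ }  = ᶜ of { x₁, x₂, x₄, x₅ }
  { x₁, x₃ }  = ᶜ of { x₂, x₄, x₅ }
  { x₂, x₃, x₅ }  = { x₂ } ∪ { x₃, x₅ }
  { x₃, x₄, x₅ }  = { x₄, x₅ } ∪ { x₃, x₅ }
  { x₁, x₂, x₃, x₄ }  = { x₁, x₂, x₃ } ∪ { x₁, x₂, x₄ }
  { x₁, x₂, x₃, x₅ }  = { x₁, x₂, x₃ } ∪ { x₃, x₅ }
  { x₂, x₃, x₄, x₅ }  = { x₃, x₅ } ∪ { x₂, x₄, x₅ }
  (now 17)
Iteration 3: +7 →
  { x₁ }  = ᶜ of { x₂, x₃, x₄, x₅ }
  { x₄ }  = ᶜ of { x₁, x₂, x₃, x₅ }
  { x₅ }  = ᶜ of { x₁, x₂, x₃, x₄ }
  { x₁, x₂ }  = ᶜ of { x₃, x₄, x₅ }
  { x₁, x₄ }  = ᶜ of { x₂, x₃, x₅ }
  { x₂, x₃ }  = { x₃ } ∪ { x₂ }
  { x₁, x₃, x₅ }  = { x₁, x₃ } ∪ { x₃, x₅ }
  (now 24)
Iteration 4: 8 new —
  { x₁, x₅ }  = { x₅ } ∪ { x₁ }
  { x₂, x₄ }  = ᶜ of { x₁, x₃, x₅ }
  { x₂, x₅ }  = { x₂ } ∪ { x₅ }
  { x₃, x₄ }  = { x₃ } ∪ { x₄ }
  { x₁, x₂, x₅ }  = { x₁, x₂ } ∪ { x₅ }
  { x₁, x₃, x₄ }  = { x₃ } ∪ { x₁, x₄ }
  { x₁, x₄, x₅ }  = ᶜ of { x₂, x₃ }
  { x₂, x₃, x₄ }  = { x₂, x₃ } ∪ { x₄ }
  (now 32)
Iteration 5 adds nothing — fixpoint reached.

|σ(𝒞)| = 32.  σ(𝒞) = { ∅, { x₁ }, { x₂ }, { x₃ }, { x₄ }, { x₅ }, { x₁, x₂ }, { x₁, x₃ }, { x₁, x₄ }, { x₁, x₅ }, { x₂, x₃ }, { x₂, x₄ }, { x₂, x₅ }, { x₃, x₄ }, { x₃, x₅ }, { x₄, x₅ }, { x₁, x₂, x₃ }, { x₁, x₂, x₄ }, { x₁, x₂, x₅ }, { x₁, x₃, x₄ }, { x₁, x₃, x₅ }, { x₁, x₄, x₅ }, { x₂, x₃, x₄ }, { x₂, x₃, x₅ }, { x₂, x₄, x₅ }, { x₃, x₄, x₅ }, { x₁, x₂, x₃, x₄ }, { x₁, x₂, x₃, x₅ }, { x₁, x₂, x₄, x₅ }, { x₁, x₃, x₄, x₅ }, { x₂, x₃, x₄, x₅ }, S }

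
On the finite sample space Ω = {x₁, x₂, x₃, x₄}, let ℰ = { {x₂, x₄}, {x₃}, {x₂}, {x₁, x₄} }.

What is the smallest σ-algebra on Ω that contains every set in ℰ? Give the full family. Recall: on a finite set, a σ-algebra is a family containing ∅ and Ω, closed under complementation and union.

Answer: σ(ℰ) = { ∅, {x₁}, {x₂}, {x₃}, {x₄}, {x₁, x₂}, {x₁, x₃}, {x₁, x₄}, {x₂, x₃}, {x₂, x₄}, {x₃, x₄}, {x₁, x₂, x₃}, {x₁, x₂, x₄}, {x₁, x₃, x₄}, {x₂, x₃, x₄}, Ω }

Check:
Start: ℰ ∪ {∅, Ω} = { ∅, {x₂}, {x₃}, {x₁, x₄}, {x₂, x₄}, Ω }.
Pass 1. New:
  {x₁, x₃}  = ᶜ of {x₂, x₄}
  {x₂, x₃}  = ᶜ of {x₁, x₄}
  {x₁, x₂, x₄}  = ᶜ of {x₃}
  {x₁, x₃, x₄}  = ᶜ of {x₂}
  {x₂, x₃, x₄}  = {x₃} ∪ {x₂, x₄}
Pass 2 (2 new):
  {x₁}  = ᶜ of {x₂, x₃, x₄}
  {x₁, x₂, x₃}  = {x₂} ∪ {x₁, x₃}
Pass 3. New:
  {x₄}  = ᶜ of {x₁, x₂, x₃}
  {x₁, x₂}  = {x₂} ∪ {x₁}
Pass 4. New:
  {x₃, x₄}  = ᶜ of {x₁, x₂}
Pass 5: already closed under ᶜ and ∪.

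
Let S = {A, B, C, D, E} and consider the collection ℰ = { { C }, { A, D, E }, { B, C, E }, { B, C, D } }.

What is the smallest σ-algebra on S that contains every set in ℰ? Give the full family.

σ(ℰ) (32 sets): { {  }, { A }, { B }, { C }, { D }, { E }, { A, B }, { A, C }, { A, D }, { A, E }, { B, C }, { B, D }, { B, E }, { C, D }, { C, E }, { D, E }, { A, B, C }, { A, B, D }, { A, B, E }, { A, C, D }, { A, C, E }, { A, D, E }, { B, C, D }, { B, C, E }, { B, D, E }, { C, D, E }, { A, B, C, D }, { A, B, C, E }, { A, B, D, E }, { A, C, D, E }, { B, C, D, E }, S }

Working:
Seed the family with ℰ together with ∅ and S: { {  }, { C }, { A, D, E }, { B, C, D }, { B, C, E }, S }.
Step 1 (6 new):
  { A, D }  = S∖{ B, C, E }
  { A, E }  = S∖{ B, C, D }
  { B, C }  = S∖{ A, D, E }
  { A, B, D, E }  = S∖{ C }
  { A, C, D, E }  = { A, D, E } ∪ { C }
  { B, C, D, E }  = { B, C, E } ∪ { B, C, D }
  (now 12)
Step 2: +6 →
  { A }  = S∖{ B, C, D, E }
  { B }  = S∖{ A, C, D, E }
  { A, C, D }  = { C } ∪ { A, D }
  { A, C, E }  = { C } ∪ { A, E }
  { A, B, C, D }  = { B, C, D } ∪ { A, D }
  { A, B, C, E }  = { B, C, E } ∪ { A, E }
  (now 18)
Step 3 (9 new):
  { D }  = S∖{ A, B, C, E }
  { E }  = S∖{ A, B, C, D }
  { A, B }  = { B } ∪ { A }
  { A, C }  = { C } ∪ { A }
  { B, D }  = S∖{ A, C, E }
  { B, E }  = S∖{ A, C, D }
  { A, B, C }  = { B, C } ∪ { A }
  { A, B, D }  = { A, D } ∪ { B }
  { A, B, E }  = { A, E } ∪ { B }
  (now 27)
Step 4 (5 new):
  { C, D }  = S∖{ A, B, E }
  { C, E }  = S∖{ A, B, D }
  { D, E }  = S∖{ A, B, C }
  { B, D, E }  = S∖{ A, C }
  { C, D, E }  = S∖{ A, B }
  (now 32)
Step 5: no new sets; the family is a σ-algebra.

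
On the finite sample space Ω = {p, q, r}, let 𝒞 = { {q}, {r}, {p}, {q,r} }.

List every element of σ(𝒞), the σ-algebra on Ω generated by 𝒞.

σ(𝒞) (8 sets): { {}, {p}, {q}, {r}, {p,q}, {p,r}, {q,r}, Ω }

Trace:
Take S₀ = 𝒞 ∪ {∅, Ω} = { {}, {p}, {q}, {r}, {q,r}, Ω }.
Round 1: +2 →
  {p,q}  = Ω∖{r}
  {p,r}  = Ω∖{q}
  (now 8)
Round 2: no new sets; the family is a σ-algebra.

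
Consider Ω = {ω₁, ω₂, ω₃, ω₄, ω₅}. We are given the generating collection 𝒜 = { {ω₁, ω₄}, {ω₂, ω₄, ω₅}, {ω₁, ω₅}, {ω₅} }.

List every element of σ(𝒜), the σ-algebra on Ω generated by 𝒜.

Take S₀ = 𝒜 ∪ {∅, Ω} = { {}, {ω₅}, {ω₁, ω₄}, {ω₁, ω₅}, {ω₂, ω₄, ω₅}, Ω }.
Step 1. New:
  {ω₁, ω₃}  = ᶜ of {ω₂, ω₄, ω₅}
  {ω₁, ω₄, ω₅}  = {ω₁, ω₄} ∪ {ω₁, ω₅}
  {ω₂, ω₃, ω₄}  = ᶜ of {ω₁, ω₅}
  {ω₂, ω₃, ω₅}  = ᶜ of {ω₁, ω₄}
  {ω₁, ω₂, ω₃, ω₄}  = ᶜ of {ω₅}
  {ω₁, ω₂, ω₄, ω₅}  = {ω₁, ω₄} ∪ {ω₂, ω₄, ω₅}
  — 12 sets.
Step 2 adds 7:
  {ω₃}  = ᶜ of {ω₁, ω₂, ω₄, ω₅}
  {ω₂, ω₃}  = ᶜ of {ω₁, ω₄, ω₅}
  {ω₁, ω₃, ω₄}  = {ω₁, ω₄} ∪ {ω₁, ω₃}
  {ω₁, ω₃, ω₅}  = {ω₅} ∪ {ω₁, ω₃}
  {ω₁, ω₂, ω₃, ω₅}  = {ω₂, ω₃, ω₅} ∪ {ω₁, ω₃}
  {ω₁, ω₃, ω₄, ω₅}  = {ω₁, ω₄, ω₅} ∪ {ω₁, ω₃}
  {ω₂, ω₃, ω₄, ω₅}  = {ω₂, ω₃, ω₄} ∪ {ω₅}
  — 19 sets.
Step 3. New:
  {ω₁}  = ᶜ of {ω₂, ω₃, ω₄, ω₅}
  {ω₂}  = ᶜ of {ω₁, ω₃, ω₄, ω₅}
  {ω₄}  = ᶜ of {ω₁, ω₂, ω₃, ω₅}
  {ω₂, ω₄}  = ᶜ of {ω₁, ω₃, ω₅}
  {ω₂, ω₅}  = ᶜ of {ω₁, ω₃, ω₄}
  {ω₃, ω₅}  = {ω₅} ∪ {ω₃}
  {ω₁, ω₂, ω₃}  = {ω₁, ω₃} ∪ {ω₂, ω₃}
  — 26 sets.
Step 4 adds 6:
  {ω₁, ω₂}  = {ω₂} ∪ {ω₁}
  {ω₃, ω₄}  = {ω₃} ∪ {ω₄}
  {ω₄, ω₅}  = ᶜ of {ω₁, ω₂, ω₃}
  {ω₁, ω₂, ω₄}  = ᶜ of {ω₃, ω₅}
  {ω₁, ω₂, ω₅}  = {ω₂, ω₅} ∪ {ω₁, ω₅}
  {ω₃, ω₄, ω₅}  = {ω₄} ∪ {ω₃, ω₅}
  — 32 sets.
Step 5 adds nothing — fixpoint reached.

Hence σ(𝒜) has 32 members: { {}, {ω₁}, {ω₂}, {ω₃}, {ω₄}, {ω₅}, {ω₁, ω₂}, {ω₁, ω₃}, {ω₁, ω₄}, {ω₁, ω₅}, {ω₂, ω₃}, {ω₂, ω₄}, {ω₂, ω₅}, {ω₃, ω₄}, {ω₃, ω₅}, {ω₄, ω₅}, {ω₁, ω₂, ω₃}, {ω₁, ω₂, ω₄}, {ω₁, ω₂, ω₅}, {ω₁, ω₃, ω₄}, {ω₁, ω₃, ω₅}, {ω₁, ω₄, ω₅}, {ω₂, ω₃, ω₄}, {ω₂, ω₃, ω₅}, {ω₂, ω₄, ω₅}, {ω₃, ω₄, ω₅}, {ω₁, ω₂, ω₃, ω₄}, {ω₁, ω₂, ω₃, ω₅}, {ω₁, ω₂, ω₄, ω₅}, {ω₁, ω₃, ω₄, ω₅}, {ω₂, ω₃, ω₄, ω₅}, Ω }.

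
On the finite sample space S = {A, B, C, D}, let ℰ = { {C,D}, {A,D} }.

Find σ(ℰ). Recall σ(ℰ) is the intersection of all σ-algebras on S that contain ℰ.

σ(ℰ) (16 sets): { {}, {A}, {B}, {C}, {D}, {A,B}, {A,C}, {A,D}, {B,C}, {B,D}, {C,D}, {A,B,C}, {A,B,D}, {A,C,D}, {B,C,D}, S }

Check:
Seed the family with ℰ together with ∅ and S: { {}, {A,D}, {C,D}, S }.
Step 1: 3 new —
  {A,B}  = ᶜ of {C,D}
  {B,C}  = ᶜ of {A,D}
  {A,C,D}  = {C,D} ∪ {A,D}
  [7 total]
Step 2 (4 new):
  {B}  = ᶜ of {A,C,D}
  {A,B,C}  = {B,C} ∪ {A,B}
  {A,B,D}  = {A,D} ∪ {A,B}
  {B,C,D}  = {C,D} ∪ {B,C}
  [11 total]
Step 3 (3 new):
  {A}  = ᶜ of {B,C,D}
  {C}  = ᶜ of {A,B,D}
  {D}  = ᶜ of {A,B,C}
  [14 total]
Step 4 (2 new):
  {A,C}  = {C} ∪ {A}
  {B,D}  = {D} ∪ {B}
  [16 total]
After Step 5 the family is unchanged; done.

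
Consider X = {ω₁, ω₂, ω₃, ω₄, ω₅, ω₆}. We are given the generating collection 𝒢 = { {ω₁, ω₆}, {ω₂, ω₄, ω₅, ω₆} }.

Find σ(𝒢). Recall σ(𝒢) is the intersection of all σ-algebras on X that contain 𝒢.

Start: 𝒢 ∪ {∅, X} = { {}, {ω₁, ω₆}, {ω₂, ω₄, ω₅, ω₆}, X }.
Pass 1 (3 new):
  {ω₁, ω₃}  = {ω₂, ω₄, ω₅, ω₆}ᶜ
  {ω₂, ω₃, ω₄, ω₅}  = {ω₁, ω₆}ᶜ
  {ω₁, ω₂, ω₄, ω₅, ω₆}  = {ω₂, ω₄, ω₅, ω₆} ∪ {ω₁, ω₆}
Pass 2 adds 4:
  {ω₃}  = {ω₁, ω₂, ω₄, ω₅, ω₆}ᶜ
  {ω₁, ω₃, ω₆}  = {ω₁, ω₃} ∪ {ω₁, ω₆}
  {ω₁, ω₂, ω₃, ω₄, ω₅}  = {ω₁, ω₃} ∪ {ω₂, ω₃, ω₄, ω₅}
  {ω₂, ω₃, ω₄, ω₅, ω₆}  = {ω₂, ω₄, ω₅, ω₆} ∪ {ω₂, ω₃, ω₄, ω₅}
Pass 3. New:
  {ω₁}  = {ω₂, ω₃, ω₄, ω₅, ω₆}ᶜ
  {ω₆}  = {ω₁, ω₂, ω₃, ω₄, ω₅}ᶜ
  {ω₂, ω₄, ω₅}  = {ω₁, ω₃, ω₆}ᶜ
Pass 4: +2 →
  {ω₃, ω₆}  = {ω₃} ∪ {ω₆}
  {ω₁, ω₂, ω₄, ω₅}  = {ω₂, ω₄, ω₅} ∪ {ω₁}
Pass 5: closed — nothing new.

Therefore σ(𝒢) = { {}, {ω₁}, {ω₃}, {ω₆}, {ω₁, ω₃}, {ω₁, ω₆}, {ω₃, ω₆}, {ω₁, ω₃, ω₆}, {ω₂, ω₄, ω₅}, {ω₁, ω₂, ω₄, ω₅}, {ω₂, ω₃, ω₄, ω₅}, {ω₂, ω₄, ω₅, ω₆}, {ω₁, ω₂, ω₃, ω₄, ω₅}, {ω₁, ω₂, ω₄, ω₅, ω₆}, {ω₂, ω₃, ω₄, ω₅, ω₆}, X } (|σ(𝒢)| = 16).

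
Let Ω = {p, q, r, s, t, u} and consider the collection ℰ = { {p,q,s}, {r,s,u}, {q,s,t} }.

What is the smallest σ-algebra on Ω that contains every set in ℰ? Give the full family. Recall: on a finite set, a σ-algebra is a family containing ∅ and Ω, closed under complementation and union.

Answer: σ(ℰ) = { {}, {p}, {q}, {s}, {t}, {p,q}, {p,s}, {p,t}, {q,s}, {q,t}, {r,u}, {s,t}, {p,q,s}, {p,q,t}, {p,r,u}, {p,s,t}, {q,r,u}, {q,s,t}, {r,s,u}, {r,t,u}, {p,q,r,u}, {p,q,s,t}, {p,r,s,u}, {p,r,t,u}, {q,r,s,u}, {q,r,t,u}, {r,s,t,u}, {p,q,r,s,u}, {p,q,r,t,u}, {p,r,s,t,u}, {q,r,s,t,u}, Ω }

Check:
Initial family (5 sets): { {}, {p,q,s}, {q,s,t}, {r,s,u}, Ω }.
Round 1. New:
  {p,q,t}  = ᶜ of {r,s,u}
  {p,r,u}  = ᶜ of {q,s,t}
  {r,t,u}  = ᶜ of {p,q,s}
  {p,q,s,t}  = {p,q,s} ∪ {q,s,t}
  {p,q,r,s,u}  = {r,s,u} ∪ {p,q,s}
  {q,r,s,t,u}  = {r,s,u} ∪ {q,s,t}
  (now 11)
Round 2. New:
  {p}  = ᶜ of {q,r,s,t,u}
  {t}  = ᶜ of {p,q,r,s,u}
  {r,u}  = ᶜ of {p,q,s,t}
  {p,r,s,u}  = {p,r,u} ∪ {r,s,u}
  {p,r,t,u}  = {p,r,u} ∪ {r,t,u}
  {r,s,t,u}  = {r,t,u} ∪ {r,s,u}
  {p,q,r,t,u}  = {p,r,u} ∪ {p,q,t}
  (now 18)
Round 3: 6 new —
  {s}  = ᶜ of {p,q,r,t,u}
  {p,q}  = ᶜ of {r,s,t,u}
  {p,t}  = {t} ∪ {p}
  {q,s}  = ᶜ of {p,r,t,u}
  {q,t}  = ᶜ of {p,r,s,u}
  {p,r,s,t,u}  = {p,r,t,u} ∪ {p,r,s,u}
  (now 24)
Round 4 adds 7:
  {q}  = ᶜ of {p,r,s,t,u}
  {p,s}  = {p} ∪ {s}
  {s,t}  = {t} ∪ {s}
  {p,s,t}  = {s} ∪ {p,t}
  {p,q,r,u}  = {p,q} ∪ {p,r,u}
  {q,r,s,u}  = ᶜ of {p,t}
  {q,r,t,u}  = {q,t} ∪ {r,t,u}
  (now 31)
Round 5 adds 1:
  {q,r,u}  = ᶜ of {p,s,t}
  (now 32)
After Round 6 the family is unchanged; done.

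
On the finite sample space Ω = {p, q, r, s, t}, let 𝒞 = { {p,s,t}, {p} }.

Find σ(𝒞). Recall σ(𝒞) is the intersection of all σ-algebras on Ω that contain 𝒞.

σ(𝒞) (8 sets): { {}, {p}, {q,r}, {s,t}, {p,q,r}, {p,s,t}, {q,r,s,t}, Ω }

Check:
Start: 𝒞 ∪ {∅, Ω} = { {}, {p}, {p,s,t}, Ω }.
Pass 1: +2 →
  {q,r}  = ᶜ of {p,s,t}
  {q,r,s,t}  = ᶜ of {p}
Pass 2 adds 1:
  {p,q,r}  = {q,r} ∪ {p}
Pass 3 (1 new):
  {s,t}  = ᶜ of {p,q,r}
Pass 4: already closed under ᶜ and ∪.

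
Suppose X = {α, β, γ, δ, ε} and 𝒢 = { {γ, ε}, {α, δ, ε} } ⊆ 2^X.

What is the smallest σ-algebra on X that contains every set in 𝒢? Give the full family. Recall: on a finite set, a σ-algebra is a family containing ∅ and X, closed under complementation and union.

Initial family (4 sets): { ∅, {γ, ε}, {α, δ, ε}, X }.
Step 1: +3 →
  {β, γ}  = X∖{α, δ, ε}
  {α, β, δ}  = X∖{γ, ε}
  {α, γ, δ, ε}  = {γ, ε} ∪ {α, δ, ε}
Step 2. New:
  {β}  = X∖{α, γ, δ, ε}
  {β, γ, ε}  = {β, γ} ∪ {γ, ε}
  {α, β, γ, δ}  = {β, γ} ∪ {α, β, δ}
  {α, β, δ, ε}  = {α, δ, ε} ∪ {α, β, δ}
Step 3: +3 →
  {γ}  = X∖{α, β, δ, ε}
  {ε}  = X∖{α, β, γ, δ}
  {α, δ}  = X∖{β, γ, ε}
Step 4: +2 →
  {β, ε}  = {β} ∪ {ε}
  {α, γ, δ}  = {γ} ∪ {α, δ}
Step 5: no new sets; the family is a σ-algebra.

|σ(𝒢)| = 16.  σ(𝒢) = { ∅, {β}, {γ}, {ε}, {α, δ}, {β, γ}, {β, ε}, {γ, ε}, {α, β, δ}, {α, γ, δ}, {α, δ, ε}, {β, γ, ε}, {α, β, γ, δ}, {α, β, δ, ε}, {α, γ, δ, ε}, X }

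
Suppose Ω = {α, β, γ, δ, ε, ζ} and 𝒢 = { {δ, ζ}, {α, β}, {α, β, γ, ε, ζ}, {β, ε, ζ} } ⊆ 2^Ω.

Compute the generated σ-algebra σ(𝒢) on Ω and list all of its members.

Initial family (6 sets): { {}, {α, β}, {δ, ζ}, {β, ε, ζ}, {α, β, γ, ε, ζ}, Ω }.
Step 1. New:
  {δ}  = complement {α, β, γ, ε, ζ}
  {α, γ, δ}  = complement {β, ε, ζ}
  {α, β, γ, ε}  = complement {δ, ζ}
  {α, β, δ, ζ}  = {α, β} ∪ {δ, ζ}
  {α, β, ε, ζ}  = {α, β} ∪ {β, ε, ζ}
  {β, δ, ε, ζ}  = {β, ε, ζ} ∪ {δ, ζ}
  {γ, δ, ε, ζ}  = complement {α, β}
  |family| = 13
Step 2. New:
  {α, γ}  = complement {β, δ, ε, ζ}
  {γ, δ}  = complement {α, β, ε, ζ}
  {γ, ε}  = complement {α, β, δ, ζ}
  {α, β, δ}  = {α, β} ∪ {δ}
  {α, β, γ, δ}  = {α, β} ∪ {α, γ, δ}
  {α, γ, δ, ζ}  = {α, γ, δ} ∪ {δ, ζ}
  {α, β, γ, δ, ε}  = {α, γ, δ} ∪ {α, β, γ, ε}
  {α, β, γ, δ, ζ}  = {α, β, δ, ζ} ∪ {α, γ, δ}
  {α, β, δ, ε, ζ}  = {α, β, δ, ζ} ∪ {β, ε, ζ}
  {α, γ, δ, ε, ζ}  = {γ, δ, ε, ζ} ∪ {α, γ, δ}
  {β, γ, δ, ε, ζ}  = {γ, δ, ε, ζ} ∪ {β, ε, ζ}
  |family| = 24
Step 3 (14 new):
  {α}  = complement {β, γ, δ, ε, ζ}
  {β}  = complement {α, γ, δ, ε, ζ}
  {γ}  = complement {α, β, δ, ε, ζ}
  {ε}  = complement {α, β, γ, δ, ζ}
  {ζ}  = complement {α, β, γ, δ, ε}
  {β, ε}  = complement {α, γ, δ, ζ}
  {ε, ζ}  = complement {α, β, γ, δ}
  {α, β, γ}  = {α, γ} ∪ {α, β}
  {α, γ, ε}  = {α, γ} ∪ {γ, ε}
  {γ, δ, ε}  = {γ, δ} ∪ {γ, ε}
  {γ, δ, ζ}  = {γ, δ} ∪ {δ, ζ}
  {γ, ε, ζ}  = complement {α, β, δ}
  {α, γ, δ, ε}  = {α, γ, δ} ∪ {γ, ε}
  {β, γ, ε, ζ}  = {γ, ε} ∪ {β, ε, ζ}
  |family| = 38
Step 4: 23 new —
  {α, δ}  = complement {β, γ, ε, ζ}
  {α, ε}  = {α} ∪ {ε}
  {α, ζ}  = {α} ∪ {ζ}
  {β, γ}  = {β} ∪ {γ}
  {β, δ}  = {β} ∪ {δ}
  {β, ζ}  = complement {α, γ, δ, ε}
  {γ, ζ}  = {γ} ∪ {ζ}
  {δ, ε}  = {δ} ∪ {ε}
  {α, β, ε}  = complement {γ, δ, ζ}
  {α, β, ζ}  = complement {γ, δ, ε}
  {α, γ, ζ}  = {α, γ} ∪ {ζ}
  {α, δ, ζ}  = {α} ∪ {δ, ζ}
  {α, ε, ζ}  = {α} ∪ {ε, ζ}
  {β, γ, δ}  = {γ, δ} ∪ {β}
  {β, γ, ε}  = {β} ∪ {γ, ε}
  {β, δ, ε}  = {δ} ∪ {β, ε}
  {β, δ, ζ}  = complement {α, γ, ε}
  {δ, ε, ζ}  = complement {α, β, γ}
  {α, β, γ, ζ}  = {α, β, γ} ∪ {ζ}
  {α, β, δ, ε}  = {α, β, δ} ∪ {β, ε}
  {α, γ, ε, ζ}  = {α, γ, ε} ∪ {ε, ζ}
  {β, γ, δ, ε}  = {γ, δ} ∪ {β, ε}
  {β, γ, δ, ζ}  = {β} ∪ {γ, δ, ζ}
  |family| = 61
Step 5: +3 →
  {α, δ, ε}  = {δ, ε} ∪ {α, δ}
  {β, γ, ζ}  = {β} ∪ {γ, ζ}
  {α, δ, ε, ζ}  = complement {β, γ}
  |family| = 64
Step 6: already closed under ᶜ and ∪.

Therefore σ(𝒢) = { {}, {α}, {β}, {γ}, {δ}, {ε}, {ζ}, {α, β}, {α, γ}, {α, δ}, {α, ε}, {α, ζ}, {β, γ}, {β, δ}, {β, ε}, {β, ζ}, {γ, δ}, {γ, ε}, {γ, ζ}, {δ, ε}, {δ, ζ}, {ε, ζ}, {α, β, γ}, {α, β, δ}, {α, β, ε}, {α, β, ζ}, {α, γ, δ}, {α, γ, ε}, {α, γ, ζ}, {α, δ, ε}, {α, δ, ζ}, {α, ε, ζ}, {β, γ, δ}, {β, γ, ε}, {β, γ, ζ}, {β, δ, ε}, {β, δ, ζ}, {β, ε, ζ}, {γ, δ, ε}, {γ, δ, ζ}, {γ, ε, ζ}, {δ, ε, ζ}, {α, β, γ, δ}, {α, β, γ, ε}, {α, β, γ, ζ}, {α, β, δ, ε}, {α, β, δ, ζ}, {α, β, ε, ζ}, {α, γ, δ, ε}, {α, γ, δ, ζ}, {α, γ, ε, ζ}, {α, δ, ε, ζ}, {β, γ, δ, ε}, {β, γ, δ, ζ}, {β, γ, ε, ζ}, {β, δ, ε, ζ}, {γ, δ, ε, ζ}, {α, β, γ, δ, ε}, {α, β, γ, δ, ζ}, {α, β, γ, ε, ζ}, {α, β, δ, ε, ζ}, {α, γ, δ, ε, ζ}, {β, γ, δ, ε, ζ}, Ω } (|σ(𝒢)| = 64).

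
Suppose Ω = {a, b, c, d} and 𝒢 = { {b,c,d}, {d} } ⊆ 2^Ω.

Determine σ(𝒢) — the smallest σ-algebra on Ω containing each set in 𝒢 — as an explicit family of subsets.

|σ(𝒢)| = 8.  σ(𝒢) = { {}, {a}, {d}, {a,d}, {b,c}, {a,b,c}, {b,c,d}, Ω }

Trace:
Begin from { {}, {d}, {b,c,d}, Ω } (that is, 𝒢 plus ∅ and Ω).
Pass 1 (2 new):
  {a}  = {b,c,d}ᶜ
  {a,b,c}  = {d}ᶜ
Pass 2. New:
  {a,d}  = {d} ∪ {a}
Pass 3: 1 new —
  {b,c}  = {a,d}ᶜ
Pass 4: already closed under ᶜ and ∪.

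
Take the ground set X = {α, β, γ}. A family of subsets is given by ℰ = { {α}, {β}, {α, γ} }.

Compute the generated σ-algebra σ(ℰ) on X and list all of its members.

σ(ℰ) (8 sets): { {}, {α}, {β}, {γ}, {α, β}, {α, γ}, {β, γ}, X }

Check:
Start: ℰ ∪ {∅, X} = { {}, {α}, {β}, {α, γ}, X }.
Pass 1. New:
  {α, β}  = {β} ∪ {α}
  {β, γ}  = X∖{α}
  [7 total]
Pass 2 (1 new):
  {γ}  = X∖{α, β}
  [8 total]
Pass 3 adds nothing — fixpoint reached.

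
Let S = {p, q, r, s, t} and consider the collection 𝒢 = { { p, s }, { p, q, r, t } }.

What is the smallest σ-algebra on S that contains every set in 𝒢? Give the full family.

Seed the family with 𝒢 together with ∅ and S: { ∅, { p, s }, { p, q, r, t }, S }.
Iteration 1. New:
  { s }  = complement { p, q, r, t }
  { q, r, t }  = complement { p, s }
  — 6 sets.
Iteration 2. New:
  { q, r, s, t }  = { q, r, t } ∪ { s }
  — 7 sets.
Iteration 3: 1 new —
  { p }  = complement { q, r, s, t }
  — 8 sets.
Iteration 4: no new sets; the family is a σ-algebra.

Hence σ(𝒢) has 8 members: { ∅, { p }, { s }, { p, s }, { q, r, t }, { p, q, r, t }, { q, r, s, t }, S }.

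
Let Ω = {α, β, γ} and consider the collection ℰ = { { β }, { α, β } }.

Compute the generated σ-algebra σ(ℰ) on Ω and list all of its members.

Start: ℰ ∪ {∅, Ω} = { {}, { β }, { α, β }, Ω }.
Round 1 (2 new):
  { γ }  = Ω∖{ α, β }
  { α, γ }  = Ω∖{ β }
  (now 6)
Round 2: 1 new —
  { β, γ }  = { γ } ∪ { β }
  (now 7)
Round 3: 1 new —
  { α }  = Ω∖{ β, γ }
  (now 8)
Round 4: closed — nothing new.

|σ(ℰ)| = 8.  σ(ℰ) = { {}, { α }, { β }, { γ }, { α, β }, { α, γ }, { β, γ }, Ω }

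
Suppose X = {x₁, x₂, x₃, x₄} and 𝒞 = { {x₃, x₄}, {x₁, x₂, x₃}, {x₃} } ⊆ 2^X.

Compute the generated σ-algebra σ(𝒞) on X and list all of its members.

|σ(𝒞)| = 8.  σ(𝒞) = { ∅, {x₃}, {x₄}, {x₁, x₂}, {x₃, x₄}, {x₁, x₂, x₃}, {x₁, x₂, x₄}, X }

Trace:
Take S₀ = 𝒞 ∪ {∅, X} = { ∅, {x₃}, {x₃, x₄}, {x₁, x₂, x₃}, X }.
Step 1 adds 3:
  {x₄}  = ᶜ of {x₁, x₂, x₃}
  {x₁, x₂}  = ᶜ of {x₃, x₄}
  {x₁, x₂, x₄}  = ᶜ of {x₃}
  |family| = 8
Step 2: stable.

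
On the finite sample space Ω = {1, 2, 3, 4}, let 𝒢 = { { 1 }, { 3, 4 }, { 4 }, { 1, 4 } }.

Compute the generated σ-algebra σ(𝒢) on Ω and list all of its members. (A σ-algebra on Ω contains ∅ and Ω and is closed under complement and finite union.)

σ(𝒢) = { {  }, { 1 }, { 2 }, { 3 }, { 4 }, { 1, 2 }, { 1, 3 }, { 1, 4 }, { 2, 3 }, { 2, 4 }, { 3, 4 }, { 1, 2, 3 }, { 1, 2, 4 }, { 1, 3, 4 }, { 2, 3, 4 }, Ω }

Trace:
Begin from { {  }, { 1 }, { 4 }, { 1, 4 }, { 3, 4 }, Ω } (that is, 𝒢 plus ∅ and Ω).
Pass 1: 5 new —
  { 1, 2 }  = complement { 3, 4 }
  { 2, 3 }  = complement { 1, 4 }
  { 1, 2, 3 }  = complement { 4 }
  { 1, 3, 4 }  = { 3, 4 } ∪ { 1, 4 }
  { 2, 3, 4 }  = complement { 1 }
  — 11 sets.
Pass 2: 2 new —
  { 2 }  = complement { 1, 3, 4 }
  { 1, 2, 4 }  = { 1, 2 } ∪ { 1, 4 }
  — 13 sets.
Pass 3. New:
  { 3 }  = complement { 1, 2, 4 }
  { 2, 4 }  = { 4 } ∪ { 2 }
  — 15 sets.
Pass 4 adds 1:
  { 1, 3 }  = complement { 2, 4 }
  — 16 sets.
Pass 5: stable.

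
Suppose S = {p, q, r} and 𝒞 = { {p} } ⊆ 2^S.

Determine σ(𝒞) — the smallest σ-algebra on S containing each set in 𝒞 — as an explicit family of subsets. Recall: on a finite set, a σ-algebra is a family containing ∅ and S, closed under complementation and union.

σ(𝒞) = { {}, {p}, {q,r}, S }

Working:
Begin from { {}, {p}, S } (that is, 𝒞 plus ∅ and S).
Iteration 1: +1 →
  {q,r}  = {p}ᶜ
  |family| = 4
Iteration 2: no new sets; the family is a σ-algebra.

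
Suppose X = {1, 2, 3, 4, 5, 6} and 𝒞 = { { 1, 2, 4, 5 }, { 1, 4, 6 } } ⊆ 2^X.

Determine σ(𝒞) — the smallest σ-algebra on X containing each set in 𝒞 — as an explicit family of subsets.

Initial family (4 sets): { {}, { 1, 4, 6 }, { 1, 2, 4, 5 }, X }.
Round 1. New:
  { 3, 6 }  = X∖{ 1, 2, 4, 5 }
  { 2, 3, 5 }  = X∖{ 1, 4, 6 }
  { 1, 2, 4, 5, 6 }  = { 1, 4, 6 } ∪ { 1, 2, 4, 5 }
  |family| = 7
Round 2: 4 new —
  { 3 }  = X∖{ 1, 2, 4, 5, 6 }
  { 1, 3, 4, 6 }  = { 3, 6 } ∪ { 1, 4, 6 }
  { 2, 3, 5, 6 }  = { 2, 3, 5 } ∪ { 3, 6 }
  { 1, 2, 3, 4, 5 }  = { 2, 3, 5 } ∪ { 1, 2, 4, 5 }
  |family| = 11
Round 3: 3 new —
  { 6 }  = X∖{ 1, 2, 3, 4, 5 }
  { 1, 4 }  = X∖{ 2, 3, 5, 6 }
  { 2, 5 }  = X∖{ 1, 3, 4, 6 }
  |family| = 14
Round 4. New:
  { 1, 3, 4 }  = { 3 } ∪ { 1, 4 }
  { 2, 5, 6 }  = { 2, 5 } ∪ { 6 }
  |family| = 16
Round 5: closed — nothing new.

Hence σ(𝒞) has 16 members: { {}, { 3 }, { 6 }, { 1, 4 }, { 2, 5 }, { 3, 6 }, { 1, 3, 4 }, { 1, 4, 6 }, { 2, 3, 5 }, { 2, 5, 6 }, { 1, 2, 4, 5 }, { 1, 3, 4, 6 }, { 2, 3, 5, 6 }, { 1, 2, 3, 4, 5 }, { 1, 2, 4, 5, 6 }, X }.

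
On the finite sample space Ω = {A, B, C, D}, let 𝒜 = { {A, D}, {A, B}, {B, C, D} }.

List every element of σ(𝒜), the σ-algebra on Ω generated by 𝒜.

|σ(𝒜)| = 16.  σ(𝒜) = { {}, {A}, {B}, {C}, {D}, {A, B}, {A, C}, {A, D}, {B, C}, {B, D}, {C, D}, {A, B, C}, {A, B, D}, {A, C, D}, {B, C, D}, Ω }

Derivation:
Seed the family with 𝒜 together with ∅ and Ω: { {}, {A, B}, {A, D}, {B, C, D}, Ω }.
Pass 1 adds 4:
  {A}  = complement {B, C, D}
  {B, C}  = complement {A, D}
  {C, D}  = complement {A, B}
  {A, B, D}  = {A, D} ∪ {A, B}
  |family| = 9
Pass 2 adds 3:
  {C}  = complement {A, B, D}
  {A, B, C}  = {A, B} ∪ {B, C}
  {A, C, D}  = {C, D} ∪ {A, D}
  |family| = 12
Pass 3: 3 new —
  {B}  = complement {A, C, D}
  {D}  = complement {A, B, C}
  {A, C}  = {C} ∪ {A}
  |family| = 15
Pass 4: 1 new —
  {B, D}  = complement {A, C}
  |family| = 16
Pass 5: stable.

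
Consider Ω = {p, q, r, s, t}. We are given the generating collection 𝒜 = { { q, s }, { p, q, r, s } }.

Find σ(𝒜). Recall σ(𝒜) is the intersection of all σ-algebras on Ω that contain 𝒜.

Seed the family with 𝒜 together with ∅ and Ω: { ∅, { q, s }, { p, q, r, s }, Ω }.
Step 1 (2 new):
  { t }  = ᶜ of { p, q, r, s }
  { p, r, t }  = ᶜ of { q, s }
Step 2: 1 new —
  { q, s, t }  = { q, s } ∪ { t }
Step 3. New:
  { p, r }  = ᶜ of { q, s, t }
Step 4: closed — nothing new.

|σ(𝒜)| = 8.  σ(𝒜) = { ∅, { t }, { p, r }, { q, s }, { p, r, t }, { q, s, t }, { p, q, r, s }, Ω }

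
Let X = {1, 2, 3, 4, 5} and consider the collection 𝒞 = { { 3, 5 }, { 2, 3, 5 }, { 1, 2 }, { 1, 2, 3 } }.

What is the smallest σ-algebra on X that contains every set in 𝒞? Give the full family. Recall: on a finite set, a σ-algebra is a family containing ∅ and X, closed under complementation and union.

Initial family (6 sets): { {  }, { 1, 2 }, { 3, 5 }, { 1, 2, 3 }, { 2, 3, 5 }, X }.
Round 1: 5 new —
  { 1, 4 }  = ᶜ of { 2, 3, 5 }
  { 4, 5 }  = ᶜ of { 1, 2, 3 }
  { 1, 2, 4 }  = ᶜ of { 3, 5 }
  { 3, 4, 5 }  = ᶜ of { 1, 2 }
  { 1, 2, 3, 5 }  = { 2, 3, 5 } ∪ { 1, 2, 3 }
  [11 total]
Round 2: 6 new —
  { 4 }  = ᶜ of { 1, 2, 3, 5 }
  { 1, 4, 5 }  = { 4, 5 } ∪ { 1, 4 }
  { 1, 2, 3, 4 }  = { 1, 2, 3 } ∪ { 1, 2, 4 }
  { 1, 2, 4, 5 }  = { 1, 2 } ∪ { 4, 5 }
  { 1, 3, 4, 5 }  = { 3, 4, 5 } ∪ { 1, 4 }
  { 2, 3, 4, 5 }  = { 3, 4, 5 } ∪ { 2, 3, 5 }
  [17 total]
Round 3: +5 →
  { 1 }  = ᶜ of { 2, 3, 4, 5 }
  { 2 }  = ᶜ of { 1, 3, 4, 5 }
  { 3 }  = ᶜ of { 1, 2, 4, 5 }
  { 5 }  = ᶜ of { 1, 2, 3, 4 }
  { 2, 3 }  = ᶜ of { 1, 4, 5 }
  [22 total]
Round 4: +10 →
  { 1, 3 }  = { 3 } ∪ { 1 }
  { 1, 5 }  = { 5 } ∪ { 1 }
  { 2, 4 }  = { 2 } ∪ { 4 }
  { 2, 5 }  = { 2 } ∪ { 5 }
  { 3, 4 }  = { 3 } ∪ { 4 }
  { 1, 2, 5 }  = { 1, 2 } ∪ { 5 }
  { 1, 3, 4 }  = { 3 } ∪ { 1, 4 }
  { 1, 3, 5 }  = { 3, 5 } ∪ { 1 }
  { 2, 3, 4 }  = { 2, 3 } ∪ { 4 }
  { 2, 4, 5 }  = { 2 } ∪ { 4, 5 }
  [32 total]
Round 5: stable.

Therefore σ(𝒞) = { {  }, { 1 }, { 2 }, { 3 }, { 4 }, { 5 }, { 1, 2 }, { 1, 3 }, { 1, 4 }, { 1, 5 }, { 2, 3 }, { 2, 4 }, { 2, 5 }, { 3, 4 }, { 3, 5 }, { 4, 5 }, { 1, 2, 3 }, { 1, 2, 4 }, { 1, 2, 5 }, { 1, 3, 4 }, { 1, 3, 5 }, { 1, 4, 5 }, { 2, 3, 4 }, { 2, 3, 5 }, { 2, 4, 5 }, { 3, 4, 5 }, { 1, 2, 3, 4 }, { 1, 2, 3, 5 }, { 1, 2, 4, 5 }, { 1, 3, 4, 5 }, { 2, 3, 4, 5 }, X } (|σ(𝒞)| = 32).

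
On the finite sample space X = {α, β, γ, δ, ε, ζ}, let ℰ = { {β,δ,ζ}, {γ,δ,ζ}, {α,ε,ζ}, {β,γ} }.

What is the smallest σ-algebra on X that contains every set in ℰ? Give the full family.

σ(ℰ) = { ∅, {β}, {γ}, {δ}, {ζ}, {α,ε}, {β,γ}, {β,δ}, {β,ζ}, {γ,δ}, {γ,ζ}, {δ,ζ}, {α,β,ε}, {α,γ,ε}, {α,δ,ε}, {α,ε,ζ}, {β,γ,δ}, {β,γ,ζ}, {β,δ,ζ}, {γ,δ,ζ}, {α,β,γ,ε}, {α,β,δ,ε}, {α,β,ε,ζ}, {α,γ,δ,ε}, {α,γ,ε,ζ}, {α,δ,ε,ζ}, {β,γ,δ,ζ}, {α,β,γ,δ,ε}, {α,β,γ,ε,ζ}, {α,β,δ,ε,ζ}, {α,γ,δ,ε,ζ}, X }

Derivation:
Initial family (6 sets): { ∅, {β,γ}, {α,ε,ζ}, {β,δ,ζ}, {γ,δ,ζ}, X }.
Round 1 adds 8:
  {α,β,ε}  = {γ,δ,ζ}ᶜ
  {α,γ,ε}  = {β,δ,ζ}ᶜ
  {β,γ,δ}  = {α,ε,ζ}ᶜ
  {α,δ,ε,ζ}  = {β,γ}ᶜ
  {β,γ,δ,ζ}  = {β,δ,ζ} ∪ {β,γ}
  {α,β,γ,ε,ζ}  = {β,γ} ∪ {α,ε,ζ}
  {α,β,δ,ε,ζ}  = {β,δ,ζ} ∪ {α,ε,ζ}
  {α,γ,δ,ε,ζ}  = {α,ε,ζ} ∪ {γ,δ,ζ}
  (now 14)
Round 2 (8 new):
  {β}  = {α,γ,δ,ε,ζ}ᶜ
  {γ}  = {α,β,δ,ε,ζ}ᶜ
  {δ}  = {α,β,γ,ε,ζ}ᶜ
  {α,ε}  = {β,γ,δ,ζ}ᶜ
  {α,β,γ,ε}  = {α,γ,ε} ∪ {α,β,ε}
  {α,β,ε,ζ}  = {α,β,ε} ∪ {α,ε,ζ}
  {α,γ,ε,ζ}  = {α,γ,ε} ∪ {α,ε,ζ}
  {α,β,γ,δ,ε}  = {β,γ,δ} ∪ {α,γ,ε}
  (now 22)
Round 3: 7 new —
  {ζ}  = {α,β,γ,δ,ε}ᶜ
  {β,δ}  = {α,γ,ε,ζ}ᶜ
  {γ,δ}  = {α,β,ε,ζ}ᶜ
  {δ,ζ}  = {α,β,γ,ε}ᶜ
  {α,δ,ε}  = {α,ε} ∪ {δ}
  {α,β,δ,ε}  = {α,β,ε} ∪ {δ}
  {α,γ,δ,ε}  = {α,γ,ε} ∪ {δ}
  (now 29)
Round 4. New:
  {β,ζ}  = {α,γ,δ,ε}ᶜ
  {γ,ζ}  = {α,β,δ,ε}ᶜ
  {β,γ,ζ}  = {α,δ,ε}ᶜ
  (now 32)
Round 5: stable.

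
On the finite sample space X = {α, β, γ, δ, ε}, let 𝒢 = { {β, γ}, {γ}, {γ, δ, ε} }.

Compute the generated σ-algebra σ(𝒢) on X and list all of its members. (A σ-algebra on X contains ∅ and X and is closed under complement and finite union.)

σ(𝒢) = { {}, {α}, {β}, {γ}, {α, β}, {α, γ}, {β, γ}, {δ, ε}, {α, β, γ}, {α, δ, ε}, {β, δ, ε}, {γ, δ, ε}, {α, β, δ, ε}, {α, γ, δ, ε}, {β, γ, δ, ε}, X }

Check:
Seed the family with 𝒢 together with ∅ and X: { {}, {γ}, {β, γ}, {γ, δ, ε}, X }.
Round 1 (4 new):
  {α, β}  = ᶜ of {γ, δ, ε}
  {α, δ, ε}  = ᶜ of {β, γ}
  {α, β, δ, ε}  = ᶜ of {γ}
  {β, γ, δ, ε}  = {γ, δ, ε} ∪ {β, γ}
  — 9 sets.
Round 2. New:
  {α}  = ᶜ of {β, γ, δ, ε}
  {α, β, γ}  = {α, β} ∪ {γ}
  {α, γ, δ, ε}  = {α, δ, ε} ∪ {γ, δ, ε}
  — 12 sets.
Round 3 (3 new):
  {β}  = ᶜ of {α, γ, δ, ε}
  {α, γ}  = {γ} ∪ {α}
  {δ, ε}  = ᶜ of {α, β, γ}
  — 15 sets.
Round 4: 1 new —
  {β, δ, ε}  = ᶜ of {α, γ}
  — 16 sets.
Round 5: already closed under ᶜ and ∪.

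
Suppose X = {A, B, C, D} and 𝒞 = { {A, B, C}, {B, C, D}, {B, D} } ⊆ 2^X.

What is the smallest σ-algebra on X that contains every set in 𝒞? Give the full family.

σ(𝒞) = { {}, {A}, {B}, {C}, {D}, {A, B}, {A, C}, {A, D}, {B, C}, {B, D}, {C, D}, {A, B, C}, {A, B, D}, {A, C, D}, {B, C, D}, X }

Working:
Seed the family with 𝒞 together with ∅ and X: { {}, {B, D}, {A, B, C}, {B, C, D}, X }.
Pass 1. New:
  {A}  = X∖{B, C, D}
  {D}  = X∖{A, B, C}
  {A, C}  = X∖{B, D}
  — 8 sets.
Pass 2 adds 3:
  {A, D}  = {D} ∪ {A}
  {A, B, D}  = {B, D} ∪ {A}
  {A, C, D}  = {D} ∪ {A, C}
  — 11 sets.
Pass 3. New:
  {B}  = X∖{A, C, D}
  {C}  = X∖{A, B, D}
  {B, C}  = X∖{A, D}
  — 14 sets.
Pass 4: 2 new —
  {A, B}  = {B} ∪ {A}
  {C, D}  = {C} ∪ {D}
  — 16 sets.
Pass 5: no new sets; the family is a σ-algebra.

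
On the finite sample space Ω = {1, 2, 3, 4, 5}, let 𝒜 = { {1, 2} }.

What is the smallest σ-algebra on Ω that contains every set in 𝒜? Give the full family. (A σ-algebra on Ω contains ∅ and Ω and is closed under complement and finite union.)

Start: 𝒜 ∪ {∅, Ω} = { ∅, {1, 2}, Ω }.
Pass 1. New:
  {3, 4, 5}  = complement {1, 2}
  — 4 sets.
Pass 2: already closed under ᶜ and ∪.

|σ(𝒜)| = 4.  σ(𝒜) = { ∅, {1, 2}, {3, 4, 5}, Ω }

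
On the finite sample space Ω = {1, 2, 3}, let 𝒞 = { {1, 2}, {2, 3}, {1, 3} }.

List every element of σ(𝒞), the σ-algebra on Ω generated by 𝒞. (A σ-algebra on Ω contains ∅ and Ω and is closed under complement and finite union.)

σ(𝒞) = { {}, {1}, {2}, {3}, {1, 2}, {1, 3}, {2, 3}, Ω }

Derivation:
Start: 𝒞 ∪ {∅, Ω} = { {}, {1, 2}, {1, 3}, {2, 3}, Ω }.
Round 1: +3 →
  {1}  = {2, 3}ᶜ
  {2}  = {1, 3}ᶜ
  {3}  = {1, 2}ᶜ
  — 8 sets.
Round 2: stable.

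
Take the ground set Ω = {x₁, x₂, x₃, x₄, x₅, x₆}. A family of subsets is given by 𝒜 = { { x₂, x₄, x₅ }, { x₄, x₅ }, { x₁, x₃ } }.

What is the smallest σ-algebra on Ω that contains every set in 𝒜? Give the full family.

σ(𝒜) = { ∅, { x₂ }, { x₆ }, { x₁, x₃ }, { x₂, x₆ }, { x₄, x₅ }, { x₁, x₂, x₃ }, { x₁, x₃, x₆ }, { x₂, x₄, x₅ }, { x₄, x₅, x₆ }, { x₁, x₂, x₃, x₆ }, { x₁, x₃, x₄, x₅ }, { x₂, x₄, x₅, x₆ }, { x₁, x₂, x₃, x₄, x₅ }, { x₁, x₃, x₄, x₅, x₆ }, Ω }

Working:
Initial family (5 sets): { ∅, { x₁, x₃ }, { x₄, x₅ }, { x₂, x₄, x₅ }, Ω }.
Iteration 1: +5 →
  { x₁, x₃, x₆ }  = Ω∖{ x₂, x₄, x₅ }
  { x₁, x₂, x₃, x₆ }  = Ω∖{ x₄, x₅ }
  { x₁, x₃, x₄, x₅ }  = { x₄, x₅ } ∪ { x₁, x₃ }
  { x₂, x₄, x₅, x₆ }  = Ω∖{ x₁, x₃ }
  { x₁, x₂, x₃, x₄, x₅ }  = { x₁, x₃ } ∪ { x₂, x₄, x₅ }
Iteration 2 (3 new):
  { x₆ }  = Ω∖{ x₁, x₂, x₃, x₄, x₅ }
  { x₂, x₆ }  = Ω∖{ x₁, x₃, x₄, x₅ }
  { x₁, x₃, x₄, x₅, x₆ }  = { x₁, x₃, x₆ } ∪ { x₄, x₅ }
Iteration 3 (2 new):
  { x₂ }  = Ω∖{ x₁, x₃, x₄, x₅, x₆ }
  { x₄, x₅, x₆ }  = { x₄, x₅ } ∪ { x₆ }
Iteration 4. New:
  { x₁, x₂, x₃ }  = Ω∖{ x₄, x₅, x₆ }
Iteration 5: closed — nothing new.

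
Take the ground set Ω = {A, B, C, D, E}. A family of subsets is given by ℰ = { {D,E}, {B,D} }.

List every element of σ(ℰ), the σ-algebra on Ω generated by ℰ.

σ(ℰ) = { {}, {B}, {D}, {E}, {A,C}, {B,D}, {B,E}, {D,E}, {A,B,C}, {A,C,D}, {A,C,E}, {B,D,E}, {A,B,C,D}, {A,B,C,E}, {A,C,D,E}, Ω }

Check:
Initial family (4 sets): { {}, {B,D}, {D,E}, Ω }.
Pass 1: +3 →
  {A,B,C}  = complement {D,E}
  {A,C,E}  = complement {B,D}
  {B,D,E}  = {D,E} ∪ {B,D}
  |family| = 7
Pass 2: 4 new —
  {A,C}  = complement {B,D,E}
  {A,B,C,D}  = {A,B,C} ∪ {B,D}
  {A,B,C,E}  = {A,B,C} ∪ {A,C,E}
  {A,C,D,E}  = {D,E} ∪ {A,C,E}
  |family| = 11
Pass 3 adds 3:
  {B}  = complement {A,C,D,E}
  {D}  = complement {A,B,C,E}
  {E}  = complement {A,B,C,D}
  |family| = 14
Pass 4 adds 2:
  {B,E}  = {B} ∪ {E}
  {A,C,D}  = {A,C} ∪ {D}
  |family| = 16
Pass 5: closed — nothing new.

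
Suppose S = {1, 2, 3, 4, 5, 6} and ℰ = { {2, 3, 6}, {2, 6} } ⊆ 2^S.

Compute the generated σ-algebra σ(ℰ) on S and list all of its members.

|σ(ℰ)| = 8.  σ(ℰ) = { {}, {3}, {2, 6}, {1, 4, 5}, {2, 3, 6}, {1, 3, 4, 5}, {1, 2, 4, 5, 6}, S }

Check:
Start: ℰ ∪ {∅, S} = { {}, {2, 6}, {2, 3, 6}, S }.
Iteration 1 adds 2:
  {1, 4, 5}  = S∖{2, 3, 6}
  {1, 3, 4, 5}  = S∖{2, 6}
  [6 total]
Iteration 2 (1 new):
  {1, 2, 4, 5, 6}  = {1, 4, 5} ∪ {2, 6}
  [7 total]
Iteration 3 (1 new):
  {3}  = S∖{1, 2, 4, 5, 6}
  [8 total]
Iteration 4: stable.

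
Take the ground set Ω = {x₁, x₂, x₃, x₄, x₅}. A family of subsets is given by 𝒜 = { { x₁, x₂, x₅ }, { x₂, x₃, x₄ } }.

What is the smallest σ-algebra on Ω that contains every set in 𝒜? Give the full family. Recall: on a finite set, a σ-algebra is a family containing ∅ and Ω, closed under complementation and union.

σ(𝒜) (8 sets): { ∅, { x₂ }, { x₁, x₅ }, { x₃, x₄ }, { x₁, x₂, x₅ }, { x₂, x₃, x₄ }, { x₁, x₃, x₄, x₅ }, Ω }

Derivation:
Seed the family with 𝒜 together with ∅ and Ω: { ∅, { x₁, x₂, x₅ }, { x₂, x₃, x₄ }, Ω }.
Iteration 1. New:
  { x₁, x₅ }  = ᶜ of { x₂, x₃, x₄ }
  { x₃, x₄ }  = ᶜ of { x₁, x₂, x₅ }
  (now 6)
Iteration 2: 1 new —
  { x₁, x₃, x₄, x₅ }  = { x₃, x₄ } ∪ { x₁, x₅ }
  (now 7)
Iteration 3: 1 new —
  { x₂ }  = ᶜ of { x₁, x₃, x₄, x₅ }
  (now 8)
Iteration 4 adds nothing — fixpoint reached.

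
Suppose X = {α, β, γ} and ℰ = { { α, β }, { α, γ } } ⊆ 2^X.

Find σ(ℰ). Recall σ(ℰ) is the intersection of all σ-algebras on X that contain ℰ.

Initial family (4 sets): { {}, { α, β }, { α, γ }, X }.
Step 1: +2 →
  { β }  = ᶜ of { α, γ }
  { γ }  = ᶜ of { α, β }
  (now 6)
Step 2 (1 new):
  { β, γ }  = { γ } ∪ { β }
  (now 7)
Step 3: 1 new —
  { α }  = ᶜ of { β, γ }
  (now 8)
Step 4: closed — nothing new.

|σ(ℰ)| = 8.  σ(ℰ) = { {}, { α }, { β }, { γ }, { α, β }, { α, γ }, { β, γ }, X }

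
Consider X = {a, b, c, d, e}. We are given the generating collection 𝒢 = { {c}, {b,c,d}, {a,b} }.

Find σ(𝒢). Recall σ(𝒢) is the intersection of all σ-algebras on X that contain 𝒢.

σ(𝒢) = { {}, {a}, {b}, {c}, {d}, {e}, {a,b}, {a,c}, {a,d}, {a,e}, {b,c}, {b,d}, {b,e}, {c,d}, {c,e}, {d,e}, {a,b,c}, {a,b,d}, {a,b,e}, {a,c,d}, {a,c,e}, {a,d,e}, {b,c,d}, {b,c,e}, {b,d,e}, {c,d,e}, {a,b,c,d}, {a,b,c,e}, {a,b,d,e}, {a,c,d,e}, {b,c,d,e}, X }

Trace:
Begin from { {}, {c}, {a,b}, {b,c,d}, X } (that is, 𝒢 plus ∅ and X).
Pass 1 (5 new):
  {a,e}  = ᶜ of {b,c,d}
  {a,b,c}  = {c} ∪ {a,b}
  {c,d,e}  = ᶜ of {a,b}
  {a,b,c,d}  = {b,c,d} ∪ {a,b}
  {a,b,d,e}  = ᶜ of {c}
Pass 2 (7 new):
  {e}  = ᶜ of {a,b,c,d}
  {d,e}  = ᶜ of {a,b,c}
  {a,b,e}  = {a,b} ∪ {a,e}
  {a,c,e}  = {c} ∪ {a,e}
  {a,b,c,e}  = {a,b,c} ∪ {a,e}
  {a,c,d,e}  = {c,d,e} ∪ {a,e}
  {b,c,d,e}  = {c,d,e} ∪ {b,c,d}
Pass 3: 7 new —
  {a}  = ᶜ of {b,c,d,e}
  {b}  = ᶜ of {a,c,d,e}
  {d}  = ᶜ of {a,b,c,e}
  {b,d}  = ᶜ of {a,c,e}
  {c,d}  = ᶜ of {a,b,e}
  {c,e}  = {c} ∪ {e}
  {a,d,e}  = {d,e} ∪ {a,e}
Pass 4 (8 new):
  {a,c}  = {c} ∪ {a}
  {a,d}  = {d} ∪ {a}
  {b,c}  = ᶜ of {a,d,e}
  {b,e}  = {b} ∪ {e}
  {a,b,d}  = ᶜ of {c,e}
  {a,c,d}  = {c,d} ∪ {a}
  {b,c,e}  = {b} ∪ {c,e}
  {b,d,e}  = {b} ∪ {d,e}
Pass 5 adds nothing — fixpoint reached.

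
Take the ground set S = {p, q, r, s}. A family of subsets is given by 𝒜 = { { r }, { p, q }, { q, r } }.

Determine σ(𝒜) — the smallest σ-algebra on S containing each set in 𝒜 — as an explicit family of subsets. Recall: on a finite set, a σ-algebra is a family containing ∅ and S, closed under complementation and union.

Start: 𝒜 ∪ {∅, S} = { {  }, { r }, { p, q }, { q, r }, S }.
Iteration 1 adds 4:
  { p, s }  = ᶜ of { q, r }
  { r, s }  = ᶜ of { p, q }
  { p, q, r }  = { r } ∪ { p, q }
  { p, q, s }  = ᶜ of { r }
  [9 total]
Iteration 2. New:
  { s }  = ᶜ of { p, q, r }
  { p, r, s }  = { r, s } ∪ { p, s }
  { q, r, s }  = { r, s } ∪ { q, r }
  [12 total]
Iteration 3: 2 new —
  { p }  = ᶜ of { q, r, s }
  { q }  = ᶜ of { p, r, s }
  [14 total]
Iteration 4 adds 2:
  { p, r }  = { r } ∪ { p }
  { q, s }  = { s } ∪ { q }
  [16 total]
Iteration 5: closed — nothing new.

|σ(𝒜)| = 16.  σ(𝒜) = { {  }, { p }, { q }, { r }, { s }, { p, q }, { p, r }, { p, s }, { q, r }, { q, s }, { r, s }, { p, q, r }, { p, q, s }, { p, r, s }, { q, r, s }, S }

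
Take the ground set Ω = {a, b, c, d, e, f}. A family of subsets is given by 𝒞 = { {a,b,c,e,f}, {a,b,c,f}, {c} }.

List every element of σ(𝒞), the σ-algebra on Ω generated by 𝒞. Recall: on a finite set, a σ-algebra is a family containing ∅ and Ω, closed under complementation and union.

|σ(𝒞)| = 16.  σ(𝒞) = { ∅, {c}, {d}, {e}, {c,d}, {c,e}, {d,e}, {a,b,f}, {c,d,e}, {a,b,c,f}, {a,b,d,f}, {a,b,e,f}, {a,b,c,d,f}, {a,b,c,e,f}, {a,b,d,e,f}, Ω }

Derivation:
Begin from { ∅, {c}, {a,b,c,f}, {a,b,c,e,f}, Ω } (that is, 𝒞 plus ∅ and Ω).
Iteration 1: 3 new —
  {d}  = complement {a,b,c,e,f}
  {d,e}  = complement {a,b,c,f}
  {a,b,d,e,f}  = complement {c}
  — 8 sets.
Iteration 2: 3 new —
  {c,d}  = {c} ∪ {d}
  {c,d,e}  = {d,e} ∪ {c}
  {a,b,c,d,f}  = {a,b,c,f} ∪ {d}
  — 11 sets.
Iteration 3 adds 3:
  {e}  = complement {a,b,c,d,f}
  {a,b,f}  = complement {c,d,e}
  {a,b,e,f}  = complement {c,d}
  — 14 sets.
Iteration 4: +2 →
  {c,e}  = {c} ∪ {e}
  {a,b,d,f}  = {d} ∪ {a,b,f}
  — 16 sets.
Iteration 5: no new sets; the family is a σ-algebra.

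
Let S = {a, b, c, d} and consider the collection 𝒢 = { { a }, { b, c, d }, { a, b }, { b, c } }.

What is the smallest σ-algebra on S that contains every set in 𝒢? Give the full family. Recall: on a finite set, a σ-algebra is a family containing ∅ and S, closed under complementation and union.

Answer: σ(𝒢) = { {  }, { a }, { b }, { c }, { d }, { a, b }, { a, c }, { a, d }, { b, c }, { b, d }, { c, d }, { a, b, c }, { a, b, d }, { a, c, d }, { b, c, d }, S }

Working:
Initial family (6 sets): { {  }, { a }, { a, b }, { b, c }, { b, c, d }, S }.
Iteration 1. New:
  { a, d }  = { b, c }ᶜ
  { c, d }  = { a, b }ᶜ
  { a, b, c }  = { b, c } ∪ { a, b }
  |family| = 9
Iteration 2 adds 3:
  { d }  = { a, b, c }ᶜ
  { a, b, d }  = { a, b } ∪ { a, d }
  { a, c, d }  = { c, d } ∪ { a, d }
  |family| = 12
Iteration 3. New:
  { b }  = { a, c, d }ᶜ
  { c }  = { a, b, d }ᶜ
  |family| = 14
Iteration 4: 2 new —
  { a, c }  = { c } ∪ { a }
  { b, d }  = { d } ∪ { b }
  |family| = 16
Iteration 5: already closed under ᶜ and ∪.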